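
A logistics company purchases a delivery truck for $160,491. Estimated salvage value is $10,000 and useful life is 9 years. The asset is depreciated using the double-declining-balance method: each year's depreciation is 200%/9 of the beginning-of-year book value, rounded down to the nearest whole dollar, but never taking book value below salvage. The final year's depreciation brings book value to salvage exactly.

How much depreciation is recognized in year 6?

Depreciable base = $160,491 − $10,000 = $150,491.
Year 1: ⌊$160,491 × 200%/9⌋ = $35,664. Book value $124,827.
Year 2: ⌊$124,827 × 200%/9⌋ = $27,739. Book value $97,088.
Year 3: ⌊$97,088 × 200%/9⌋ = $21,575. Book value $75,513.
Year 4: ⌊$75,513 × 200%/9⌋ = $16,780. Book value $58,733.
Year 5: ⌊$58,733 × 200%/9⌋ = $13,051. Book value $45,682.
Year 6: ⌊$45,682 × 200%/9⌋ = $10,151. Book value $35,531.

$10,151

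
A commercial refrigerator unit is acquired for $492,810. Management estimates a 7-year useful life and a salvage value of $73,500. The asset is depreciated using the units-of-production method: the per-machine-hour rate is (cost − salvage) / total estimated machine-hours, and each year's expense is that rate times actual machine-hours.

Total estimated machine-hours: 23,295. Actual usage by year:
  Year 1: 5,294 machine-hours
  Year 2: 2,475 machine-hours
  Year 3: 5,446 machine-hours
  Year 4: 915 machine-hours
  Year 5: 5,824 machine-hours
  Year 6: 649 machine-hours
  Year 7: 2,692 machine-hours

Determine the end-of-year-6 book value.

Depreciable base = $492,810 − $73,500 = $419,310.
Rate = $419,310 / 23,295 machine-hours = $18 per machine-hour.
Year 1: 5,294 × $18 = $95,292. Book value $397,518.
Year 2: 2,475 × $18 = $44,550. Book value $352,968.
Year 3: 5,446 × $18 = $98,028. Book value $254,940.
Year 4: 915 × $18 = $16,470. Book value $238,470.
Year 5: 5,824 × $18 = $104,832. Book value $133,638.
Year 6: 649 × $18 = $11,682. Book value $121,956.

$121,956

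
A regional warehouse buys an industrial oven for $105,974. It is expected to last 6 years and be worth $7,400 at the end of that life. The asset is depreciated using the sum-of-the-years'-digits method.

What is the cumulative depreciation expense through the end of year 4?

$84,492

Depreciable base = $105,974 − $7,400 = $98,574.
Sum of the years' digits = 6+5+4+3+2+1 = 21.
Year 1: $98,574 × 6/21 = $28,164. Book value $77,810.
Year 2: $98,574 × 5/21 = $23,470. Book value $54,340.
Year 3: $98,574 × 4/21 = $18,776. Book value $35,564.
Year 4: $98,574 × 3/21 = $14,082. Book value $21,482.
Accumulated through year 4 = $105,974 − $21,482 = $84,492.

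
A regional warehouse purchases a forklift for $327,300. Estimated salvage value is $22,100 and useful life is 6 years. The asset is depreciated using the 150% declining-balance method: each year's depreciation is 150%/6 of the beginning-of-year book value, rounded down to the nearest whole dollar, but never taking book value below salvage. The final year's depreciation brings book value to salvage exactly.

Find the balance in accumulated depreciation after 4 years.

$223,739

Depreciable base = $327,300 − $22,100 = $305,200.
Year 1: ⌊$327,300 × 150%/6⌋ = $81,825. Book value $245,475.
Year 2: ⌊$245,475 × 150%/6⌋ = $61,368. Book value $184,107.
Year 3: ⌊$184,107 × 150%/6⌋ = $46,026. Book value $138,081.
Year 4: ⌊$138,081 × 150%/6⌋ = $34,520. Book value $103,561.
Accumulated through year 4 = $327,300 − $103,561 = $223,739.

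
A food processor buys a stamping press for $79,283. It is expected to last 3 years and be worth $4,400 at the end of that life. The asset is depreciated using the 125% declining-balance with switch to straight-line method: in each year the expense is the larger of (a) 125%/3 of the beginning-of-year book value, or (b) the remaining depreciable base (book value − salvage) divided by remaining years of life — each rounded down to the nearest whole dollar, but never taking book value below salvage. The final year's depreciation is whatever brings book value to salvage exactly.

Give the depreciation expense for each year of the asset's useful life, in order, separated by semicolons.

Depreciable base = $79,283 − $4,400 = $74,883.
Year 1: DB = ⌊$79,283 × 125%/3⌋ = $33,034; SL = ⌊$74,883/3⌋ = $24,961 → take DB $33,034. Book value $46,249.
Year 2: DB = ⌊$46,249 × 125%/3⌋ = $19,270; SL = ⌊$41,849/2⌋ = $20,924 → take SL $20,924. Book value $25,325.
Year 3 (final): $25,325 − $4,400 = $20,925. Book value $4,400.

$33,034; $20,924; $20,925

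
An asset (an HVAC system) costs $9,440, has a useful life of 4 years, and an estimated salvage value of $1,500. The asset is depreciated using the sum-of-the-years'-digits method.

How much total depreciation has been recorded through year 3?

$7,146

Depreciable base = $9,440 − $1,500 = $7,940.
Sum of the years' digits = 4+3+2+1 = 10.
Year 1: $7,940 × 4/10 = $3,176. Book value $6,264.
Year 2: $7,940 × 3/10 = $2,382. Book value $3,882.
Year 3: $7,940 × 2/10 = $1,588. Book value $2,294.
Accumulated through year 3 = $9,440 − $2,294 = $7,146.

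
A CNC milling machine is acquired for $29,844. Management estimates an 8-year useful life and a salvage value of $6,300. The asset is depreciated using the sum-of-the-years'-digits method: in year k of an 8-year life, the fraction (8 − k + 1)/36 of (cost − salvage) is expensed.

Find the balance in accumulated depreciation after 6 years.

$21,582

Depreciable base = $29,844 − $6,300 = $23,544.
Sum of the years' digits = 8+7+6+5+4+3+2+1 = 36.
Year 1: $23,544 × 8/36 = $5,232. Book value $24,612.
Year 2: $23,544 × 7/36 = $4,578. Book value $20,034.
Year 3: $23,544 × 6/36 = $3,924. Book value $16,110.
Year 4: $23,544 × 5/36 = $3,270. Book value $12,840.
Year 5: $23,544 × 4/36 = $2,616. Book value $10,224.
Year 6: $23,544 × 3/36 = $1,962. Book value $8,262.
Accumulated through year 6 = $29,844 − $8,262 = $21,582.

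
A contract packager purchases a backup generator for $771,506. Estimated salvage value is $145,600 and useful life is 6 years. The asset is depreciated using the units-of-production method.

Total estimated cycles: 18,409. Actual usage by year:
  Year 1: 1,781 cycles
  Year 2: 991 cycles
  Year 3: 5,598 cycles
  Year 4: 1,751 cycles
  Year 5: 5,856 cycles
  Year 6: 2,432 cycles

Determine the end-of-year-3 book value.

$486,926

Depreciable base = $771,506 − $145,600 = $625,906.
Rate = $625,906 / 18,409 cycles = $34 per cycle.
Year 1: 1,781 × $34 = $60,554. Book value $710,952.
Year 2: 991 × $34 = $33,694. Book value $677,258.
Year 3: 5,598 × $34 = $190,332. Book value $486,926.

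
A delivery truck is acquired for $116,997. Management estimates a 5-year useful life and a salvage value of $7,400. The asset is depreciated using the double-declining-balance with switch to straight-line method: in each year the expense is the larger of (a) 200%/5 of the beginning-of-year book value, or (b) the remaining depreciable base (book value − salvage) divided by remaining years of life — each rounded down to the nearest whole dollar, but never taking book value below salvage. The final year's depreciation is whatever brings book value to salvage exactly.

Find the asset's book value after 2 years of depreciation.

Depreciable base = $116,997 − $7,400 = $109,597.
Year 1: DB = ⌊$116,997 × 200%/5⌋ = $46,798; SL = ⌊$109,597/5⌋ = $21,919 → take DB $46,798. Book value $70,199.
Year 2: DB = ⌊$70,199 × 200%/5⌋ = $28,079; SL = ⌊$62,799/4⌋ = $15,699 → take DB $28,079. Book value $42,120.

$42,120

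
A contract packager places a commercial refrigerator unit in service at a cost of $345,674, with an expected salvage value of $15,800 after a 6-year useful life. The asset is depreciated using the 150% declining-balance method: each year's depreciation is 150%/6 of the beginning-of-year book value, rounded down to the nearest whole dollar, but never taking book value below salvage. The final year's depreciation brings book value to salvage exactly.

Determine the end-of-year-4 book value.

Depreciable base = $345,674 − $15,800 = $329,874.
Year 1: ⌊$345,674 × 150%/6⌋ = $86,418. Book value $259,256.
Year 2: ⌊$259,256 × 150%/6⌋ = $64,814. Book value $194,442.
Year 3: ⌊$194,442 × 150%/6⌋ = $48,610. Book value $145,832.
Year 4: ⌊$145,832 × 150%/6⌋ = $36,458. Book value $109,374.

$109,374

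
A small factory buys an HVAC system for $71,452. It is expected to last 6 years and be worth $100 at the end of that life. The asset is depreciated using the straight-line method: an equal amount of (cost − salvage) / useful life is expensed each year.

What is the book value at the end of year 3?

$35,776

Depreciable base = $71,452 − $100 = $71,352.
Annual expense = $71,352 / 6 = $11,892.
End of year 1: book value $59,560.
End of year 2: book value $47,668.
End of year 3: book value $35,776.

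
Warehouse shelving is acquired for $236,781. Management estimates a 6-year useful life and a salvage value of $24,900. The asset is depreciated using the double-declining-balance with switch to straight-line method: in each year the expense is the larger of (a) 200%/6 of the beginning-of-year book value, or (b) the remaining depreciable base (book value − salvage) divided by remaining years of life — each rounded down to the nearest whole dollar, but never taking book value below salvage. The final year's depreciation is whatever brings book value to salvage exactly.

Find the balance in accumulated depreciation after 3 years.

Depreciable base = $236,781 − $24,900 = $211,881.
Year 1: DB = ⌊$236,781 × 200%/6⌋ = $78,927; SL = ⌊$211,881/6⌋ = $35,313 → take DB $78,927. Book value $157,854.
Year 2: DB = ⌊$157,854 × 200%/6⌋ = $52,618; SL = ⌊$132,954/5⌋ = $26,590 → take DB $52,618. Book value $105,236.
Year 3: DB = ⌊$105,236 × 200%/6⌋ = $35,078; SL = ⌊$80,336/4⌋ = $20,084 → take DB $35,078. Book value $70,158.
Accumulated through year 3 = $236,781 − $70,158 = $166,623.

$166,623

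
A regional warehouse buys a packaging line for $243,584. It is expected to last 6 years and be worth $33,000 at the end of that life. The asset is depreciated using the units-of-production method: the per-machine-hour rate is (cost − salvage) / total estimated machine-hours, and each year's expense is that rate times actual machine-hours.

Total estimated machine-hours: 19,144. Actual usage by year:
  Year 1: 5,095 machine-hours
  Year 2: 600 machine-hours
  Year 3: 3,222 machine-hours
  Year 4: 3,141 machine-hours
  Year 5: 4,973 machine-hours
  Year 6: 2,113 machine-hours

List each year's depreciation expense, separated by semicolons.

$56,045; $6,600; $35,442; $34,551; $54,703; $23,243

Depreciable base = $243,584 − $33,000 = $210,584.
Rate = $210,584 / 19,144 machine-hours = $11 per machine-hour.
Year 1: 5,095 × $11 = $56,045. Book value $187,539.
Year 2: 600 × $11 = $6,600. Book value $180,939.
Year 3: 3,222 × $11 = $35,442. Book value $145,497.
Year 4: 3,141 × $11 = $34,551. Book value $110,946.
Year 5: 4,973 × $11 = $54,703. Book value $56,243.
Year 6: 2,113 × $11 = $23,243. Book value $33,000.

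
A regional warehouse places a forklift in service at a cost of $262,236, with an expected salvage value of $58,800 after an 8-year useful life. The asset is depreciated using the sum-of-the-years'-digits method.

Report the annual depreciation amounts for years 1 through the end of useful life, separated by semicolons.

Depreciable base = $262,236 − $58,800 = $203,436.
Sum of the years' digits = 8+7+6+5+4+3+2+1 = 36.
Year 1: $203,436 × 8/36 = $45,208. Book value $217,028.
Year 2: $203,436 × 7/36 = $39,557. Book value $177,471.
Year 3: $203,436 × 6/36 = $33,906. Book value $143,565.
Year 4: $203,436 × 5/36 = $28,255. Book value $115,310.
Year 5: $203,436 × 4/36 = $22,604. Book value $92,706.
Year 6: $203,436 × 3/36 = $16,953. Book value $75,753.
Year 7: $203,436 × 2/36 = $11,302. Book value $64,451.
Year 8: $203,436 × 1/36 = $5,651. Book value $58,800.

$45,208; $39,557; $33,906; $28,255; $22,604; $16,953; $11,302; $5,651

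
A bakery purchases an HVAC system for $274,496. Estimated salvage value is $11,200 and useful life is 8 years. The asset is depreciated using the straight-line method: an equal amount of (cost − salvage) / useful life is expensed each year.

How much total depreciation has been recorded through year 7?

Depreciable base = $274,496 − $11,200 = $263,296.
Annual expense = $263,296 / 8 = $32,912.
End of year 1: book value $241,584.
End of year 2: book value $208,672.
End of year 3: book value $175,760.
End of year 4: book value $142,848.
End of year 5: book value $109,936.
End of year 6: book value $77,024.
End of year 7: book value $44,112.
Accumulated through year 7 = $274,496 − $44,112 = $230,384.

$230,384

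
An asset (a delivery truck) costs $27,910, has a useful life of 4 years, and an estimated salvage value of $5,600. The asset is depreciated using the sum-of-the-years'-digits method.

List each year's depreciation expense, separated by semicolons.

Depreciable base = $27,910 − $5,600 = $22,310.
Sum of the years' digits = 4+3+2+1 = 10.
Year 1: $22,310 × 4/10 = $8,924. Book value $18,986.
Year 2: $22,310 × 3/10 = $6,693. Book value $12,293.
Year 3: $22,310 × 2/10 = $4,462. Book value $7,831.
Year 4: $22,310 × 1/10 = $2,231. Book value $5,600.

$8,924; $6,693; $4,462; $2,231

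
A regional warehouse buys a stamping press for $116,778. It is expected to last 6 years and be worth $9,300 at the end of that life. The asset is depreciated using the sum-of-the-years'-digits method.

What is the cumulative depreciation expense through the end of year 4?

Depreciable base = $116,778 − $9,300 = $107,478.
Sum of the years' digits = 6+5+4+3+2+1 = 21.
Year 1: $107,478 × 6/21 = $30,708. Book value $86,070.
Year 2: $107,478 × 5/21 = $25,590. Book value $60,480.
Year 3: $107,478 × 4/21 = $20,472. Book value $40,008.
Year 4: $107,478 × 3/21 = $15,354. Book value $24,654.
Accumulated through year 4 = $116,778 − $24,654 = $92,124.

$92,124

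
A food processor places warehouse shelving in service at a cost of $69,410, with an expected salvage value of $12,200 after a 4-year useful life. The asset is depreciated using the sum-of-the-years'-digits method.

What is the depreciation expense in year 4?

$5,721

Depreciable base = $69,410 − $12,200 = $57,210.
Sum of the years' digits = 4+3+2+1 = 10.
Year 1: $57,210 × 4/10 = $22,884. Book value $46,526.
Year 2: $57,210 × 3/10 = $17,163. Book value $29,363.
Year 3: $57,210 × 2/10 = $11,442. Book value $17,921.
Year 4: $57,210 × 1/10 = $5,721. Book value $12,200.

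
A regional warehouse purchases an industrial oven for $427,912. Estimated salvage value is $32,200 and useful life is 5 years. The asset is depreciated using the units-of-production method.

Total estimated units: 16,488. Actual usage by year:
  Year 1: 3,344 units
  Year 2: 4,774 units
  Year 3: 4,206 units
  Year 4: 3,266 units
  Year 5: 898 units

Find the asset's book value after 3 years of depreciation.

Depreciable base = $427,912 − $32,200 = $395,712.
Rate = $395,712 / 16,488 units = $24 per unit.
Year 1: 3,344 × $24 = $80,256. Book value $347,656.
Year 2: 4,774 × $24 = $114,576. Book value $233,080.
Year 3: 4,206 × $24 = $100,944. Book value $132,136.

$132,136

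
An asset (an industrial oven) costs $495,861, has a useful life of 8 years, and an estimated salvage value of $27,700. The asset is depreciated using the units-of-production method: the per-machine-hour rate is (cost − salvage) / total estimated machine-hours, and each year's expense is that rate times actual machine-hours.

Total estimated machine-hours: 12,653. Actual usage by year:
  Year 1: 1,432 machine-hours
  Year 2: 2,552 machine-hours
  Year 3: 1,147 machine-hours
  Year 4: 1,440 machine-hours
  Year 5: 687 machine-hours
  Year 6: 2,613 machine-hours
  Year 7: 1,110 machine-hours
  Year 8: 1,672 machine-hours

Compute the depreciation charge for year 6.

Depreciable base = $495,861 − $27,700 = $468,161.
Rate = $468,161 / 12,653 machine-hours = $37 per machine-hour.
Year 1: 1,432 × $37 = $52,984. Book value $442,877.
Year 2: 2,552 × $37 = $94,424. Book value $348,453.
Year 3: 1,147 × $37 = $42,439. Book value $306,014.
Year 4: 1,440 × $37 = $53,280. Book value $252,734.
Year 5: 687 × $37 = $25,419. Book value $227,315.
Year 6: 2,613 × $37 = $96,681. Book value $130,634.

$96,681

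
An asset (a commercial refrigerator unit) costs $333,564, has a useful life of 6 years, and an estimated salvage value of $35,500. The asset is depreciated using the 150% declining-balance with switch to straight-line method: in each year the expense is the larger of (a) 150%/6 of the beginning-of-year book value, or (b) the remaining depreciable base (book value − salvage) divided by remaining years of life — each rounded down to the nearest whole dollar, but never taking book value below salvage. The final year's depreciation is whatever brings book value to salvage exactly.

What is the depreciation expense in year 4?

Depreciable base = $333,564 − $35,500 = $298,064.
Year 1: DB = ⌊$333,564 × 150%/6⌋ = $83,391; SL = ⌊$298,064/6⌋ = $49,677 → take DB $83,391. Book value $250,173.
Year 2: DB = ⌊$250,173 × 150%/6⌋ = $62,543; SL = ⌊$214,673/5⌋ = $42,934 → take DB $62,543. Book value $187,630.
Year 3: DB = ⌊$187,630 × 150%/6⌋ = $46,907; SL = ⌊$152,130/4⌋ = $38,032 → take DB $46,907. Book value $140,723.
Year 4: DB = ⌊$140,723 × 150%/6⌋ = $35,180; SL = ⌊$105,223/3⌋ = $35,074 → take DB $35,180. Book value $105,543.

$35,180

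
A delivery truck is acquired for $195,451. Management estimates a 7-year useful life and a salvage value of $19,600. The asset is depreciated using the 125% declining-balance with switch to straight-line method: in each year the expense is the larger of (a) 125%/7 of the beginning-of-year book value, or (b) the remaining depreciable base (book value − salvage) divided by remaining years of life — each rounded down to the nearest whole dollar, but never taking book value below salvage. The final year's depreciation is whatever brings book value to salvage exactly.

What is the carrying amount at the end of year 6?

Depreciable base = $195,451 − $19,600 = $175,851.
Year 1: DB = ⌊$195,451 × 125%/7⌋ = $34,901; SL = ⌊$175,851/7⌋ = $25,121 → take DB $34,901. Book value $160,550.
Year 2: DB = ⌊$160,550 × 125%/7⌋ = $28,669; SL = ⌊$140,950/6⌋ = $23,491 → take DB $28,669. Book value $131,881.
Year 3: DB = ⌊$131,881 × 125%/7⌋ = $23,550; SL = ⌊$112,281/5⌋ = $22,456 → take DB $23,550. Book value $108,331.
Year 4: DB = ⌊$108,331 × 125%/7⌋ = $19,344; SL = ⌊$88,731/4⌋ = $22,182 → take SL $22,182. Book value $86,149.
Year 5: DB = ⌊$86,149 × 125%/7⌋ = $15,383; SL = ⌊$66,549/3⌋ = $22,183 → take SL $22,183. Book value $63,966.
Year 6: DB = ⌊$63,966 × 125%/7⌋ = $11,422; SL = ⌊$44,366/2⌋ = $22,183 → take SL $22,183. Book value $41,783.

$41,783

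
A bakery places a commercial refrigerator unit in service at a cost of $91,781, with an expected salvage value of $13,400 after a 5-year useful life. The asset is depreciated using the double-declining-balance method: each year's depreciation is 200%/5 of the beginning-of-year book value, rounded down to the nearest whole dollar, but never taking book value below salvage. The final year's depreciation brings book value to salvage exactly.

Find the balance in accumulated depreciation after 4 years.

$78,381

Depreciable base = $91,781 − $13,400 = $78,381.
Year 1: ⌊$91,781 × 200%/5⌋ = $36,712. Book value $55,069.
Year 2: ⌊$55,069 × 200%/5⌋ = $22,027. Book value $33,042.
Year 3: ⌊$33,042 × 200%/5⌋ = $13,216. Book value $19,826.
Year 4: ⌊$19,826 × 200%/5⌋ = $7,930, capped at $6,426. Book value $13,400.
Accumulated through year 4 = $91,781 − $13,400 = $78,381.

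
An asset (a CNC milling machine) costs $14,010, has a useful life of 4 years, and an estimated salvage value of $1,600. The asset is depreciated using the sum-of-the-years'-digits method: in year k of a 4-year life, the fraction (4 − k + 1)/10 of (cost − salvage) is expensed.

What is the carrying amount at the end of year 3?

Depreciable base = $14,010 − $1,600 = $12,410.
Sum of the years' digits = 4+3+2+1 = 10.
Year 1: $12,410 × 4/10 = $4,964. Book value $9,046.
Year 2: $12,410 × 3/10 = $3,723. Book value $5,323.
Year 3: $12,410 × 2/10 = $2,482. Book value $2,841.

$2,841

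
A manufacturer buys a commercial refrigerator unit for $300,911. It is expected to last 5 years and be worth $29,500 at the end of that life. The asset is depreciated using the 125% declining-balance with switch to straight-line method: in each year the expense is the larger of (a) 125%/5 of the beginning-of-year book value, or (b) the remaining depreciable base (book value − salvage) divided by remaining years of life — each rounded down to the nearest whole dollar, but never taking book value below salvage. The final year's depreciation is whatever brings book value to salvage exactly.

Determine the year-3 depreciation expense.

$46,587

Depreciable base = $300,911 − $29,500 = $271,411.
Year 1: DB = ⌊$300,911 × 125%/5⌋ = $75,227; SL = ⌊$271,411/5⌋ = $54,282 → take DB $75,227. Book value $225,684.
Year 2: DB = ⌊$225,684 × 125%/5⌋ = $56,421; SL = ⌊$196,184/4⌋ = $49,046 → take DB $56,421. Book value $169,263.
Year 3: DB = ⌊$169,263 × 125%/5⌋ = $42,315; SL = ⌊$139,763/3⌋ = $46,587 → take SL $46,587. Book value $122,676.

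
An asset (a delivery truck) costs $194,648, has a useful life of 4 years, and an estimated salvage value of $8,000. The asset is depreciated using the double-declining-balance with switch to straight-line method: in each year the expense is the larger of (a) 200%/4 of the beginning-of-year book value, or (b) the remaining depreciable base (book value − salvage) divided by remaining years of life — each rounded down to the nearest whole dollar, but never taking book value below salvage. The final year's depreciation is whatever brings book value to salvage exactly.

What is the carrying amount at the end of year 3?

Depreciable base = $194,648 − $8,000 = $186,648.
Year 1: DB = ⌊$194,648 × 200%/4⌋ = $97,324; SL = ⌊$186,648/4⌋ = $46,662 → take DB $97,324. Book value $97,324.
Year 2: DB = ⌊$97,324 × 200%/4⌋ = $48,662; SL = ⌊$89,324/3⌋ = $29,774 → take DB $48,662. Book value $48,662.
Year 3: DB = ⌊$48,662 × 200%/4⌋ = $24,331; SL = ⌊$40,662/2⌋ = $20,331 → take DB $24,331. Book value $24,331.

$24,331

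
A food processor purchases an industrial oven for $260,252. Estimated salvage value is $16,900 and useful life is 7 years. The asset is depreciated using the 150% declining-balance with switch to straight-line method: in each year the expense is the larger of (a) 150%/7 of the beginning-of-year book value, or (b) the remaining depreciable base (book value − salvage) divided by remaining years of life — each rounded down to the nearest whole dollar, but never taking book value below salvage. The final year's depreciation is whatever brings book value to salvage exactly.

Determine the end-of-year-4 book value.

$98,904

Depreciable base = $260,252 − $16,900 = $243,352.
Year 1: DB = ⌊$260,252 × 150%/7⌋ = $55,768; SL = ⌊$243,352/7⌋ = $34,764 → take DB $55,768. Book value $204,484.
Year 2: DB = ⌊$204,484 × 150%/7⌋ = $43,818; SL = ⌊$187,584/6⌋ = $31,264 → take DB $43,818. Book value $160,666.
Year 3: DB = ⌊$160,666 × 150%/7⌋ = $34,428; SL = ⌊$143,766/5⌋ = $28,753 → take DB $34,428. Book value $126,238.
Year 4: DB = ⌊$126,238 × 150%/7⌋ = $27,051; SL = ⌊$109,338/4⌋ = $27,334 → take SL $27,334. Book value $98,904.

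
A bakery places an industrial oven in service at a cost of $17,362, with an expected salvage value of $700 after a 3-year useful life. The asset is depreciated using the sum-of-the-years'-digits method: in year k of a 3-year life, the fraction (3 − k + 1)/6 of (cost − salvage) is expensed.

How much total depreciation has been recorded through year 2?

Depreciable base = $17,362 − $700 = $16,662.
Sum of the years' digits = 3+2+1 = 6.
Year 1: $16,662 × 3/6 = $8,331. Book value $9,031.
Year 2: $16,662 × 2/6 = $5,554. Book value $3,477.
Accumulated through year 2 = $17,362 − $3,477 = $13,885.

$13,885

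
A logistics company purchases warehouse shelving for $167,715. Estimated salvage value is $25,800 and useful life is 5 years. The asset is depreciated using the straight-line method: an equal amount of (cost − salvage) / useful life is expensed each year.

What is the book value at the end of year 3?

Depreciable base = $167,715 − $25,800 = $141,915.
Annual expense = $141,915 / 5 = $28,383.
End of year 1: book value $139,332.
End of year 2: book value $110,949.
End of year 3: book value $82,566.

$82,566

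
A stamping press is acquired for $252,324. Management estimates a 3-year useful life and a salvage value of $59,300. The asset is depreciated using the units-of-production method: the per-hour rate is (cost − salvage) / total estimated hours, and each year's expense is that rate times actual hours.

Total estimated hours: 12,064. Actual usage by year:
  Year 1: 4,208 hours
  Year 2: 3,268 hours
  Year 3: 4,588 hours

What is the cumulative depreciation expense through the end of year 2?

$119,616

Depreciable base = $252,324 − $59,300 = $193,024.
Rate = $193,024 / 12,064 hours = $16 per hour.
Year 1: 4,208 × $16 = $67,328. Book value $184,996.
Year 2: 3,268 × $16 = $52,288. Book value $132,708.
Accumulated through year 2 = $252,324 − $132,708 = $119,616.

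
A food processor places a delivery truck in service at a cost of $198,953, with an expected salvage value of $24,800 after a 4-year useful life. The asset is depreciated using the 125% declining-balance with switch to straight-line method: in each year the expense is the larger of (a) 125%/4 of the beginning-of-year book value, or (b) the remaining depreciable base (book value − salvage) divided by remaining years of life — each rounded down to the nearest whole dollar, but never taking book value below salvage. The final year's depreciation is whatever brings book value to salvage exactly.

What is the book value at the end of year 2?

$94,037

Depreciable base = $198,953 − $24,800 = $174,153.
Year 1: DB = ⌊$198,953 × 125%/4⌋ = $62,172; SL = ⌊$174,153/4⌋ = $43,538 → take DB $62,172. Book value $136,781.
Year 2: DB = ⌊$136,781 × 125%/4⌋ = $42,744; SL = ⌊$111,981/3⌋ = $37,327 → take DB $42,744. Book value $94,037.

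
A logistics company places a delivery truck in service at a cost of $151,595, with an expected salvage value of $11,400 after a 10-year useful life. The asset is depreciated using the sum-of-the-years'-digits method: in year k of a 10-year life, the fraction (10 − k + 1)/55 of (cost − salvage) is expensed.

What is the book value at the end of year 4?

$64,929

Depreciable base = $151,595 − $11,400 = $140,195.
Sum of the years' digits = 10+9+8+7+6+5+4+3+2+1 = 55.
Year 1: $140,195 × 10/55 = $25,490. Book value $126,105.
Year 2: $140,195 × 9/55 = $22,941. Book value $103,164.
Year 3: $140,195 × 8/55 = $20,392. Book value $82,772.
Year 4: $140,195 × 7/55 = $17,843. Book value $64,929.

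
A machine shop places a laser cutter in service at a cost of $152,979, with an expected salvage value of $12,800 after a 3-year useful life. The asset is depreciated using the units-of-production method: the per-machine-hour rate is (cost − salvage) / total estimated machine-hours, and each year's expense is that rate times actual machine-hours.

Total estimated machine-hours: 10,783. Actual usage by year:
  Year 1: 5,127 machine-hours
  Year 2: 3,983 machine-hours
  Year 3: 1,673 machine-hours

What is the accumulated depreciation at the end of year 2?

$118,430

Depreciable base = $152,979 − $12,800 = $140,179.
Rate = $140,179 / 10,783 machine-hours = $13 per machine-hour.
Year 1: 5,127 × $13 = $66,651. Book value $86,328.
Year 2: 3,983 × $13 = $51,779. Book value $34,549.
Accumulated through year 2 = $152,979 − $34,549 = $118,430.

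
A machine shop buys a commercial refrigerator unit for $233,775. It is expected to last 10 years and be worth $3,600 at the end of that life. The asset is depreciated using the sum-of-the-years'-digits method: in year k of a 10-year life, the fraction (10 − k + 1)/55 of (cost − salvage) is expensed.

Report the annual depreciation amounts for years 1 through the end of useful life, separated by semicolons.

Depreciable base = $233,775 − $3,600 = $230,175.
Sum of the years' digits = 10+9+8+7+6+5+4+3+2+1 = 55.
Year 1: $230,175 × 10/55 = $41,850. Book value $191,925.
Year 2: $230,175 × 9/55 = $37,665. Book value $154,260.
Year 3: $230,175 × 8/55 = $33,480. Book value $120,780.
Year 4: $230,175 × 7/55 = $29,295. Book value $91,485.
Year 5: $230,175 × 6/55 = $25,110. Book value $66,375.
Year 6: $230,175 × 5/55 = $20,925. Book value $45,450.
Year 7: $230,175 × 4/55 = $16,740. Book value $28,710.
Year 8: $230,175 × 3/55 = $12,555. Book value $16,155.
Year 9: $230,175 × 2/55 = $8,370. Book value $7,785.
Year 10: $230,175 × 1/55 = $4,185. Book value $3,600.

$41,850; $37,665; $33,480; $29,295; $25,110; $20,925; $16,740; $12,555; $8,370; $4,185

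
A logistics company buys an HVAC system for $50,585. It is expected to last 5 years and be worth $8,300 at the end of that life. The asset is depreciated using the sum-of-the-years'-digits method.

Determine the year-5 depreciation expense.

Depreciable base = $50,585 − $8,300 = $42,285.
Sum of the years' digits = 5+4+3+2+1 = 15.
Year 1: $42,285 × 5/15 = $14,095. Book value $36,490.
Year 2: $42,285 × 4/15 = $11,276. Book value $25,214.
Year 3: $42,285 × 3/15 = $8,457. Book value $16,757.
Year 4: $42,285 × 2/15 = $5,638. Book value $11,119.
Year 5: $42,285 × 1/15 = $2,819. Book value $8,300.

$2,819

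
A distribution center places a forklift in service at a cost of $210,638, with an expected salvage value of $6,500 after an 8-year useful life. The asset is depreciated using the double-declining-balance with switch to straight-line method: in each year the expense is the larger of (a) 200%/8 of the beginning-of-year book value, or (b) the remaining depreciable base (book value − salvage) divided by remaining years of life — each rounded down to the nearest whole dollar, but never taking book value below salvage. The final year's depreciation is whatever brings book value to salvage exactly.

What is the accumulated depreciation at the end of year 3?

Depreciable base = $210,638 − $6,500 = $204,138.
Year 1: DB = ⌊$210,638 × 200%/8⌋ = $52,659; SL = ⌊$204,138/8⌋ = $25,517 → take DB $52,659. Book value $157,979.
Year 2: DB = ⌊$157,979 × 200%/8⌋ = $39,494; SL = ⌊$151,479/7⌋ = $21,639 → take DB $39,494. Book value $118,485.
Year 3: DB = ⌊$118,485 × 200%/8⌋ = $29,621; SL = ⌊$111,985/6⌋ = $18,664 → take DB $29,621. Book value $88,864.
Accumulated through year 3 = $210,638 − $88,864 = $121,774.

$121,774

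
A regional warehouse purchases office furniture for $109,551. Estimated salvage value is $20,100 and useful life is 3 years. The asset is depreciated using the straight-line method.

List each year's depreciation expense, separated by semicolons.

Depreciable base = $109,551 − $20,100 = $89,451.
Annual expense = $89,451 / 3 = $29,817.
End of year 1: book value $79,734.
End of year 2: book value $49,917.
End of year 3: book value $20,100.

$29,817; $29,817; $29,817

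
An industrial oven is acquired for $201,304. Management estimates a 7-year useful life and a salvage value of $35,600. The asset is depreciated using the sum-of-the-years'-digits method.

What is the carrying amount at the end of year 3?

Depreciable base = $201,304 − $35,600 = $165,704.
Sum of the years' digits = 7+6+5+4+3+2+1 = 28.
Year 1: $165,704 × 7/28 = $41,426. Book value $159,878.
Year 2: $165,704 × 6/28 = $35,508. Book value $124,370.
Year 3: $165,704 × 5/28 = $29,590. Book value $94,780.

$94,780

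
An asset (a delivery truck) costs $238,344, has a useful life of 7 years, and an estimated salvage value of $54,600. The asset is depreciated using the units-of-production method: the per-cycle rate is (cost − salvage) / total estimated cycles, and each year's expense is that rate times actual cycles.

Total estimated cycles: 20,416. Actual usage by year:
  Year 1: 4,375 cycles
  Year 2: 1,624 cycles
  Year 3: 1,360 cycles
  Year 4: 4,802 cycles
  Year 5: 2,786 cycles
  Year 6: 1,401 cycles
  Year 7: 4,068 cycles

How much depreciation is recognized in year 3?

Depreciable base = $238,344 − $54,600 = $183,744.
Rate = $183,744 / 20,416 cycles = $9 per cycle.
Year 1: 4,375 × $9 = $39,375. Book value $198,969.
Year 2: 1,624 × $9 = $14,616. Book value $184,353.
Year 3: 1,360 × $9 = $12,240. Book value $172,113.

$12,240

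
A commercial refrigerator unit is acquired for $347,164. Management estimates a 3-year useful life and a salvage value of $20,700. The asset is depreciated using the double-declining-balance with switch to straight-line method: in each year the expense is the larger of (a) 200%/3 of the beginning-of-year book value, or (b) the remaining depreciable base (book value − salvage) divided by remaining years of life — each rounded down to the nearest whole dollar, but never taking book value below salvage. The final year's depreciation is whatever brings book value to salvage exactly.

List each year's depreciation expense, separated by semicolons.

$231,442; $77,148; $17,874

Depreciable base = $347,164 − $20,700 = $326,464.
Year 1: DB = ⌊$347,164 × 200%/3⌋ = $231,442; SL = ⌊$326,464/3⌋ = $108,821 → take DB $231,442. Book value $115,722.
Year 2: DB = ⌊$115,722 × 200%/3⌋ = $77,148; SL = ⌊$95,022/2⌋ = $47,511 → take DB $77,148. Book value $38,574.
Year 3 (final): $38,574 − $20,700 = $17,874. Book value $20,700.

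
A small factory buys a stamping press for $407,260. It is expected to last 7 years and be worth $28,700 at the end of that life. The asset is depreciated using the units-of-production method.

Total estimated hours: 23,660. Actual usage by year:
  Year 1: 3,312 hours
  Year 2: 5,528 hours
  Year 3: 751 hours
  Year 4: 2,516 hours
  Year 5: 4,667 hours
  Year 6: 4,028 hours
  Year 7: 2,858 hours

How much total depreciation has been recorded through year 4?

Depreciable base = $407,260 − $28,700 = $378,560.
Rate = $378,560 / 23,660 hours = $16 per hour.
Year 1: 3,312 × $16 = $52,992. Book value $354,268.
Year 2: 5,528 × $16 = $88,448. Book value $265,820.
Year 3: 751 × $16 = $12,016. Book value $253,804.
Year 4: 2,516 × $16 = $40,256. Book value $213,548.
Accumulated through year 4 = $407,260 − $213,548 = $193,712.

$193,712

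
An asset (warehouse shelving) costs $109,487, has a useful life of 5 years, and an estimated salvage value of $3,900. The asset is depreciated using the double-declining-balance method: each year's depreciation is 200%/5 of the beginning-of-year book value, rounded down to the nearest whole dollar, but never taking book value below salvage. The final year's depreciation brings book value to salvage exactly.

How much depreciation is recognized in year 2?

$26,277

Depreciable base = $109,487 − $3,900 = $105,587.
Year 1: ⌊$109,487 × 200%/5⌋ = $43,794. Book value $65,693.
Year 2: ⌊$65,693 × 200%/5⌋ = $26,277. Book value $39,416.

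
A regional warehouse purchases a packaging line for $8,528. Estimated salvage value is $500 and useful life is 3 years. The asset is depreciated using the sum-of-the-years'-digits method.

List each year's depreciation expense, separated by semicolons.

Depreciable base = $8,528 − $500 = $8,028.
Sum of the years' digits = 3+2+1 = 6.
Year 1: $8,028 × 3/6 = $4,014. Book value $4,514.
Year 2: $8,028 × 2/6 = $2,676. Book value $1,838.
Year 3: $8,028 × 1/6 = $1,338. Book value $500.

$4,014; $2,676; $1,338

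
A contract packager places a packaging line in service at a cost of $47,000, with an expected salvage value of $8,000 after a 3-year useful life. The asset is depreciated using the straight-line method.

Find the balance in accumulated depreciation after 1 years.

Depreciable base = $47,000 − $8,000 = $39,000.
Annual expense = $39,000 / 3 = $13,000.
End of year 1: book value $34,000.
Accumulated through year 1 = $47,000 − $34,000 = $13,000.

$13,000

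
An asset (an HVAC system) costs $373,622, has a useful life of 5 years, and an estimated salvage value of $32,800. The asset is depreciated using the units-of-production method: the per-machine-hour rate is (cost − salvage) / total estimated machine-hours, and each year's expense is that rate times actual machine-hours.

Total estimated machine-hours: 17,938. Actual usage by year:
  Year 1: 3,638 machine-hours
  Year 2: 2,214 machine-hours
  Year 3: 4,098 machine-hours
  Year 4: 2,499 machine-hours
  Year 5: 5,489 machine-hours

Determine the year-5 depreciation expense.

$104,291

Depreciable base = $373,622 − $32,800 = $340,822.
Rate = $340,822 / 17,938 machine-hours = $19 per machine-hour.
Year 1: 3,638 × $19 = $69,122. Book value $304,500.
Year 2: 2,214 × $19 = $42,066. Book value $262,434.
Year 3: 4,098 × $19 = $77,862. Book value $184,572.
Year 4: 2,499 × $19 = $47,481. Book value $137,091.
Year 5: 5,489 × $19 = $104,291. Book value $32,800.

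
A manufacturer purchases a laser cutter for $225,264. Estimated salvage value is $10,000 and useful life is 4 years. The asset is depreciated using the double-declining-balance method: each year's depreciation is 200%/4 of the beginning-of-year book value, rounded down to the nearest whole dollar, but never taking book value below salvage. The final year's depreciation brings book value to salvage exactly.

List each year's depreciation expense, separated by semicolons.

$112,632; $56,316; $28,158; $18,158

Depreciable base = $225,264 − $10,000 = $215,264.
Year 1: ⌊$225,264 × 200%/4⌋ = $112,632. Book value $112,632.
Year 2: ⌊$112,632 × 200%/4⌋ = $56,316. Book value $56,316.
Year 3: ⌊$56,316 × 200%/4⌋ = $28,158. Book value $28,158.
Year 4 (final): $28,158 − $10,000 = $18,158. Book value $10,000.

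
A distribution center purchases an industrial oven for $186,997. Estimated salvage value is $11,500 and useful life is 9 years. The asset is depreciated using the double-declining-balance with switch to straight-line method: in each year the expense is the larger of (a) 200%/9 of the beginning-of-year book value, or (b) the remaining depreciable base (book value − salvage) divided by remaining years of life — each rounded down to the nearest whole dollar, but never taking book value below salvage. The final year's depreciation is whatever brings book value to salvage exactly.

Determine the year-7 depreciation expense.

$9,966

Depreciable base = $186,997 − $11,500 = $175,497.
Year 1: DB = ⌊$186,997 × 200%/9⌋ = $41,554; SL = ⌊$175,497/9⌋ = $19,499 → take DB $41,554. Book value $145,443.
Year 2: DB = ⌊$145,443 × 200%/9⌋ = $32,320; SL = ⌊$133,943/8⌋ = $16,742 → take DB $32,320. Book value $113,123.
Year 3: DB = ⌊$113,123 × 200%/9⌋ = $25,138; SL = ⌊$101,623/7⌋ = $14,517 → take DB $25,138. Book value $87,985.
Year 4: DB = ⌊$87,985 × 200%/9⌋ = $19,552; SL = ⌊$76,485/6⌋ = $12,747 → take DB $19,552. Book value $68,433.
Year 5: DB = ⌊$68,433 × 200%/9⌋ = $15,207; SL = ⌊$56,933/5⌋ = $11,386 → take DB $15,207. Book value $53,226.
Year 6: DB = ⌊$53,226 × 200%/9⌋ = $11,828; SL = ⌊$41,726/4⌋ = $10,431 → take DB $11,828. Book value $41,398.
Year 7: DB = ⌊$41,398 × 200%/9⌋ = $9,199; SL = ⌊$29,898/3⌋ = $9,966 → take SL $9,966. Book value $31,432.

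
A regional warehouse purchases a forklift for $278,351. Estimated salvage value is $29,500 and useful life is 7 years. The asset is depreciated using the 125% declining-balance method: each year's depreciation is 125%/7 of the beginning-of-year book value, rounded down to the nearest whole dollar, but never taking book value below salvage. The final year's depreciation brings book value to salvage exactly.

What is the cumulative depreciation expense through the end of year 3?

$124,072

Depreciable base = $278,351 − $29,500 = $248,851.
Year 1: ⌊$278,351 × 125%/7⌋ = $49,705. Book value $228,646.
Year 2: ⌊$228,646 × 125%/7⌋ = $40,829. Book value $187,817.
Year 3: ⌊$187,817 × 125%/7⌋ = $33,538. Book value $154,279.
Accumulated through year 3 = $278,351 − $154,279 = $124,072.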